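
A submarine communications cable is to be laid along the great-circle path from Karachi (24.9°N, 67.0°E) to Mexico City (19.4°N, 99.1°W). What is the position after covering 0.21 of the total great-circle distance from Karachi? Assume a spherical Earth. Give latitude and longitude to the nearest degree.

≈ 51°N, 53°E

Write both endpoints as unit vectors p₁, p₂ with components (cos φ cos λ, cos φ sin λ, sin φ).
The central angle between the endpoints is δ = arccos(p₁·p₂) ≈ 2.333 rad (133.7°).
Interpolate at f = 0.21 with slerp weights a = sin((1−f)δ)/sin δ ≈ 1.332, b = sin(fδ)/sin δ ≈ 0.651.
p = a·p₁ + b·p₂ ≈ (0.375, 0.506, 0.777); φ = arcsin(p_z) ≈ 50.97°, λ = atan2(p_y, p_x) ≈ 53.46°.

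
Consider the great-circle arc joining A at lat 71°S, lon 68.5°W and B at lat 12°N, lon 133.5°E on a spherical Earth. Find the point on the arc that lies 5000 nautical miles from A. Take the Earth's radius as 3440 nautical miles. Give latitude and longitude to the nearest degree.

From cos δ = sin φ₁ sin φ₂ + cos φ₁ cos φ₂ cos Δλ, the central angle is δ ≈ 2.085 rad (119.5°). The total great-circle distance is δ·R ≈ 2.085 × 3440 ≈ 7172 nmi, so the target fraction is f = 5000/7172 ≈ 0.697.
Interpolate at f ≈ 0.697 with slerp weights a = sin((1−f)δ)/sin δ ≈ 0.678, b = sin(fδ)/sin δ ≈ 1.141.
p = a·p₁ + b·p₂ ≈ (-0.687, 0.604, -0.404); φ = arcsin(p_z) ≈ -23.83°, λ = atan2(p_y, p_x) ≈ 138.69°.

≈ lat 24°S, lon 139°E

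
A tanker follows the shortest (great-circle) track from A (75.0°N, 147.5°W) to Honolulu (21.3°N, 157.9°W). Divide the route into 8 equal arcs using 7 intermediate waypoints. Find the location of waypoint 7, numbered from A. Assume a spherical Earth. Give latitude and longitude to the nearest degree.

Write both endpoints as unit vectors p₁, p₂ with components (cos φ cos λ, cos φ sin λ, sin φ).
The central angle between the endpoints is δ = arccos(p₁·p₂) ≈ 0.942 rad (54.0°).
Interpolate at f = 7/8 with slerp weights a = sin((1−f)δ)/sin δ ≈ 0.145, b = sin(fδ)/sin δ ≈ 0.908.
p = a·p₁ + b·p₂ ≈ (-0.815, -0.338, 0.470); φ = arcsin(p_z) ≈ 28.04°, λ = atan2(p_y, p_x) ≈ -157.46°.

≈ (28°N, 157°W)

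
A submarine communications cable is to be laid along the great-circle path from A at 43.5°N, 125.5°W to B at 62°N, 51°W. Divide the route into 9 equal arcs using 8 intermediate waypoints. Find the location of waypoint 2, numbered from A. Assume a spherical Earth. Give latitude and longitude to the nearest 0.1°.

Write both endpoints as unit vectors p₁, p₂ with components (cos φ cos λ, cos φ sin λ, sin φ).
The central angle between the endpoints is δ = arccos(p₁·p₂) ≈ 0.797 rad (45.7°).
Interpolate at f = 2/9 with slerp weights a = sin((1−f)δ)/sin δ ≈ 0.812, b = sin(fδ)/sin δ ≈ 0.246.
p = a·p₁ + b·p₂ ≈ (-0.269, -0.570, 0.777); φ = arcsin(p_z) ≈ 50.95°, λ = atan2(p_y, p_x) ≈ -115.31°.

≈ 50.9°N, 115.3°W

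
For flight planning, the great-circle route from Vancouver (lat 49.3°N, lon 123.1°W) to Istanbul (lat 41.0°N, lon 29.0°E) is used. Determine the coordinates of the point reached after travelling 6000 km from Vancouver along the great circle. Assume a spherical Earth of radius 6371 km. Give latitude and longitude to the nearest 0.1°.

≈ lat 69.9°N, lon 0.4°E

The haversine formula gives a central angle δ ≈ 1.508 rad (86.4°) between the endpoints. The total great-circle distance is δ·R ≈ 1.508 × 6371 ≈ 9609 km, so the target fraction is f = 6000/9609 ≈ 0.624.
Interpolate at f ≈ 0.624 with slerp weights a = sin((1−f)δ)/sin δ ≈ 0.538, b = sin(fδ)/sin δ ≈ 0.810.
p = a·p₁ + b·p₂ ≈ (0.343, 0.003, 0.939); φ = arcsin(p_z) ≈ 69.92°, λ = atan2(p_y, p_x) ≈ 0.44°.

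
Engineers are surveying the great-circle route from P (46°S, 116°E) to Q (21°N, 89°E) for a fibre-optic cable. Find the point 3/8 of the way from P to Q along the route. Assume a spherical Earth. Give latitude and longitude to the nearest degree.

≈ (21°S, 104°E)

The haversine formula gives a central angle δ ≈ 1.245 rad (71.3°) between the endpoints.
Interpolate at f = 3/8 with slerp weights a = sin((1−f)δ)/sin δ ≈ 0.741, b = sin(fδ)/sin δ ≈ 0.475.
p = a·p₁ + b·p₂ ≈ (-0.218, 0.906, -0.363); φ = arcsin(p_z) ≈ -21.27°, λ = atan2(p_y, p_x) ≈ 103.52°.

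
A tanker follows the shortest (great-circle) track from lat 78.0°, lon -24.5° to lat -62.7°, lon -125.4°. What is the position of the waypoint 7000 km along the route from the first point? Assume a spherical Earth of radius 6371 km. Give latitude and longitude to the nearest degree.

Convert each endpoint to a unit vector on the sphere (x = cos φ cos λ, y = cos φ sin λ, z = sin φ).
The central angle between the endpoints is δ = arccos(p₁·p₂) ≈ 2.662 rad (152.5°). The total great-circle distance is δ·R ≈ 2.662 × 6371 ≈ 16960 km, so the target fraction is f = 7000/16960 ≈ 0.413.
Interpolate at f ≈ 0.413 with slerp weights a = sin((1−f)δ)/sin δ ≈ 2.168, b = sin(fδ)/sin δ ≈ 1.931.
p = a·p₁ + b·p₂ ≈ (-0.103, -0.909, 0.405); φ = arcsin(p_z) ≈ 23.87°, λ = atan2(p_y, p_x) ≈ -96.46°.

≈ lat 24°, lon -96°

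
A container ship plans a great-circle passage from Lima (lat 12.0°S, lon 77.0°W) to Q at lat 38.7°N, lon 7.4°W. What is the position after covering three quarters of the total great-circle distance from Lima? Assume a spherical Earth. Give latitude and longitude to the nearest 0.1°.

Write both endpoints as unit vectors p₁, p₂ with components (cos φ cos λ, cos φ sin λ, sin φ).
The central angle between the endpoints is δ = arccos(p₁·p₂) ≈ 1.434 rad (82.2°).
Interpolate at f = 3/4 with slerp weights a = sin((1−f)δ)/sin δ ≈ 0.354, b = sin(fδ)/sin δ ≈ 0.888.
p = a·p₁ + b·p₂ ≈ (0.765, -0.427, 0.482); φ = arcsin(p_z) ≈ 28.80°, λ = atan2(p_y, p_x) ≈ -29.15°.

≈ lat 28.8°N, lon 29.2°W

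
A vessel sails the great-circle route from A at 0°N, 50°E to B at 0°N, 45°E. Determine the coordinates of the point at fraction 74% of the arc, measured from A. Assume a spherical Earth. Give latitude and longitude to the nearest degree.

≈ 0°N, 46°E

From cos δ = sin φ₁ sin φ₂ + cos φ₁ cos φ₂ cos Δλ, the central angle is δ ≈ 0.087 rad (5.0°).
Interpolate at f = 0.74 with slerp weights a = sin((1−f)δ)/sin δ ≈ 0.260, b = sin(fδ)/sin δ ≈ 0.740.
p = a·p₁ + b·p₂ ≈ (0.691, 0.723, 0.000); φ = arcsin(p_z) ≈ 0.00°, λ = atan2(p_y, p_x) ≈ 46.30°.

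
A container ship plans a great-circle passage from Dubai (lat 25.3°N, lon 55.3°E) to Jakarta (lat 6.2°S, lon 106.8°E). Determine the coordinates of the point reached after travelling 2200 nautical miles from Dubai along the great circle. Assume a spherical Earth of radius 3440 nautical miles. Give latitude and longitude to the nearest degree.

≈ lat 7°N, lon 88°E

Write both endpoints as unit vectors p₁, p₂ with components (cos φ cos λ, cos φ sin λ, sin φ).
The central angle between the endpoints is δ = arccos(p₁·p₂) ≈ 1.032 rad (59.1°). The total great-circle distance is δ·R ≈ 1.032 × 3440 ≈ 3549 nmi, so the target fraction is f = 2200/3549 ≈ 0.620.
Interpolate at f ≈ 0.620 with slerp weights a = sin((1−f)δ)/sin δ ≈ 0.445, b = sin(fδ)/sin δ ≈ 0.695.
p = a·p₁ + b·p₂ ≈ (0.029, 0.993, 0.115); φ = arcsin(p_z) ≈ 6.62°, λ = atan2(p_y, p_x) ≈ 88.31°.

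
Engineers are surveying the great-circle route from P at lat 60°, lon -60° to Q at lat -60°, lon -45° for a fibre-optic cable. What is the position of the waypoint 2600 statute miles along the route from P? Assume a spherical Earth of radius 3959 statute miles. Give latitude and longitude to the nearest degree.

≈ lat 23°, lon -54°

Write both endpoints as unit vectors p₁, p₂ with components (cos φ cos λ, cos φ sin λ, sin φ).
The central angle between the endpoints is δ = arccos(p₁·p₂) ≈ 2.104 rad (120.6°). The total great-circle distance is δ·R ≈ 2.104 × 3959 ≈ 8331 mi, so the target fraction is f = 2600/8331 ≈ 0.312.
Interpolate at f ≈ 0.312 with slerp weights a = sin((1−f)δ)/sin δ ≈ 1.153, b = sin(fδ)/sin δ ≈ 0.709.
p = a·p₁ + b·p₂ ≈ (0.539, -0.750, 0.384); φ = arcsin(p_z) ≈ 22.59°, λ = atan2(p_y, p_x) ≈ -54.30°.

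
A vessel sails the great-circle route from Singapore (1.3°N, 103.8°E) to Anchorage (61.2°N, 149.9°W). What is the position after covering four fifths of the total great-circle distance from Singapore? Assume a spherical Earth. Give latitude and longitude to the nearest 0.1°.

Convert each endpoint to a unit vector on the sphere (x = cos φ cos λ, y = cos φ sin λ, z = sin φ).
The central angle between the endpoints is δ = arccos(p₁·p₂) ≈ 1.686 rad (96.6°).
Interpolate at f = 4/5 with slerp weights a = sin((1−f)δ)/sin δ ≈ 0.333, b = sin(fδ)/sin δ ≈ 0.982.
p = a·p₁ + b·p₂ ≈ (-0.489, 0.086, 0.868); φ = arcsin(p_z) ≈ 60.24°, λ = atan2(p_y, p_x) ≈ 170.00°.

≈ 60.2°N, 170.0°E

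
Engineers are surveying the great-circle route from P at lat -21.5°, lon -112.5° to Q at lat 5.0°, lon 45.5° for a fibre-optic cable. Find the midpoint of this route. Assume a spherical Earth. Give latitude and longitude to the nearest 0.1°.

≈ lat -36.8°, lon -23.5°

The haversine formula gives a central angle δ ≈ 2.671 rad (153.0°) between the endpoints.
Interpolate at f = 1/2 with slerp weights a = sin((1−f)δ)/sin δ ≈ 2.145, b = sin(fδ)/sin δ ≈ 2.145.
p = a·p₁ + b·p₂ ≈ (0.734, -0.320, -0.599); φ = arcsin(p_z) ≈ -36.81°, λ = atan2(p_y, p_x) ≈ -23.54°.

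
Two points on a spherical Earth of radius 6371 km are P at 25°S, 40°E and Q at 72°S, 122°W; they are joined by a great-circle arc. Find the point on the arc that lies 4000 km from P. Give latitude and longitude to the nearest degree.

≈ 61°S, 33°E

Write both endpoints as unit vectors p₁, p₂ with components (cos φ cos λ, cos φ sin λ, sin φ).
The central angle between the endpoints is δ = arccos(p₁·p₂) ≈ 1.435 rad (82.2°). The total great-circle distance is δ·R ≈ 1.435 × 6371 ≈ 9141 km, so the target fraction is f = 4000/9141 ≈ 0.438.
Interpolate at f ≈ 0.438 with slerp weights a = sin((1−f)δ)/sin δ ≈ 0.729, b = sin(fδ)/sin δ ≈ 0.593.
p = a·p₁ + b·p₂ ≈ (0.409, 0.269, -0.872); φ = arcsin(p_z) ≈ -60.68°, λ = atan2(p_y, p_x) ≈ 33.36°.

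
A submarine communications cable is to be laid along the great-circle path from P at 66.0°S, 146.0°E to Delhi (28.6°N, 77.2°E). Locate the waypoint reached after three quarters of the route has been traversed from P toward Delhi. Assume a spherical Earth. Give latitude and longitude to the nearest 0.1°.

≈ 3.5°N, 87.6°E

Write both endpoints as unit vectors p₁, p₂ with components (cos φ cos λ, cos φ sin λ, sin φ).
The central angle between the endpoints is δ = arccos(p₁·p₂) ≈ 1.884 rad (107.9°).
Interpolate at f = 3/4 with slerp weights a = sin((1−f)δ)/sin δ ≈ 0.477, b = sin(fδ)/sin δ ≈ 1.038.
p = a·p₁ + b·p₂ ≈ (0.041, 0.997, 0.061); φ = arcsin(p_z) ≈ 3.51°, λ = atan2(p_y, p_x) ≈ 87.64°.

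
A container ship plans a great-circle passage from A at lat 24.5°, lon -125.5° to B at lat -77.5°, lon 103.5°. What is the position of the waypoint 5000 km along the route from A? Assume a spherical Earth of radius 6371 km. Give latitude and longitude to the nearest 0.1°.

≈ lat -19.7°, lon -133.8°

From cos δ = sin φ₁ sin φ₂ + cos φ₁ cos φ₂ cos Δλ, the central angle is δ ≈ 2.134 rad (122.3°). The total great-circle distance is δ·R ≈ 2.134 × 6371 ≈ 13597 km, so the target fraction is f = 5000/13597 ≈ 0.368.
Interpolate at f ≈ 0.368 with slerp weights a = sin((1−f)δ)/sin δ ≈ 1.154, b = sin(fδ)/sin δ ≈ 0.836.
p = a·p₁ + b·p₂ ≈ (-0.652, -0.679, -0.338); φ = arcsin(p_z) ≈ -19.73°, λ = atan2(p_y, p_x) ≈ -133.84°.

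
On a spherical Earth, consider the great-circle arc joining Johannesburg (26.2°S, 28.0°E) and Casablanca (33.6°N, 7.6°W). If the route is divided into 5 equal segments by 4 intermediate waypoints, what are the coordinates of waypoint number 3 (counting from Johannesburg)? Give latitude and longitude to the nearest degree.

≈ 10°N, 8°E

The haversine formula gives a central angle δ ≈ 1.199 rad (68.7°) between the endpoints.
Interpolate at f = 3/5 with slerp weights a = sin((1−f)δ)/sin δ ≈ 0.495, b = sin(fδ)/sin δ ≈ 0.707.
p = a·p₁ + b·p₂ ≈ (0.976, 0.131, 0.173); φ = arcsin(p_z) ≈ 9.95°, λ = atan2(p_y, p_x) ≈ 7.63°.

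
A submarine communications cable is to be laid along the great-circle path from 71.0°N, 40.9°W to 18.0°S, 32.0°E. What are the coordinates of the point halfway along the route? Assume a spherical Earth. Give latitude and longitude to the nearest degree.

≈ 30°N, 15°E

Write both endpoints as unit vectors p₁, p₂ with components (cos φ cos λ, cos φ sin λ, sin φ).
The central angle between the endpoints is δ = arccos(p₁·p₂) ≈ 1.773 rad (101.6°).
Interpolate at f = 1/2 with slerp weights a = sin((1−f)δ)/sin δ ≈ 0.791, b = sin(fδ)/sin δ ≈ 0.791.
p = a·p₁ + b·p₂ ≈ (0.833, 0.230, 0.504); φ = arcsin(p_z) ≈ 30.24°, λ = atan2(p_y, p_x) ≈ 15.44°.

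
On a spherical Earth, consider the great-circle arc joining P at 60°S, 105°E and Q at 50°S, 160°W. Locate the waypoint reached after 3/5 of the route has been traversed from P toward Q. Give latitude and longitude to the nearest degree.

≈ 63°S, 171°E

Write both endpoints as unit vectors p₁, p₂ with components (cos φ cos λ, cos φ sin λ, sin φ).
The central angle between the endpoints is δ = arccos(p₁·p₂) ≈ 0.882 rad (50.6°).
Interpolate at f = 3/5 with slerp weights a = sin((1−f)δ)/sin δ ≈ 0.448, b = sin(fδ)/sin δ ≈ 0.654.
p = a·p₁ + b·p₂ ≈ (-0.453, 0.072, -0.889); φ = arcsin(p_z) ≈ -62.70°, λ = atan2(p_y, p_x) ≈ 170.92°.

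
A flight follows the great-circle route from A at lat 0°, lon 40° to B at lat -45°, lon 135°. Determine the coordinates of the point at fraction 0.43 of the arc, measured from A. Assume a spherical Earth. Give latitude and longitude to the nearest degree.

≈ lat -27°, lon 71°

Convert each endpoint to a unit vector on the sphere (x = cos φ cos λ, y = cos φ sin λ, z = sin φ).
The central angle between the endpoints is δ = arccos(p₁·p₂) ≈ 1.632 rad (93.5°).
Interpolate at f = 0.43 with slerp weights a = sin((1−f)δ)/sin δ ≈ 0.803, b = sin(fδ)/sin δ ≈ 0.647.
p = a·p₁ + b·p₂ ≈ (0.292, 0.840, -0.457); φ = arcsin(p_z) ≈ -27.22°, λ = atan2(p_y, p_x) ≈ 70.83°.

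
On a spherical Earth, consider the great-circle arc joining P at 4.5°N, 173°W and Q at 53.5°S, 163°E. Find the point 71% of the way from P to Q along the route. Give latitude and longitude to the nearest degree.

Write both endpoints as unit vectors p₁, p₂ with components (cos φ cos λ, cos φ sin λ, sin φ).
The central angle between the endpoints is δ = arccos(p₁·p₂) ≈ 1.072 rad (61.4°).
Interpolate at f = 0.71 with slerp weights a = sin((1−f)δ)/sin δ ≈ 0.348, b = sin(fδ)/sin δ ≈ 0.785.
p = a·p₁ + b·p₂ ≈ (-0.791, 0.094, -0.604); φ = arcsin(p_z) ≈ -37.16°, λ = atan2(p_y, p_x) ≈ 173.21°.

≈ 37°S, 173°E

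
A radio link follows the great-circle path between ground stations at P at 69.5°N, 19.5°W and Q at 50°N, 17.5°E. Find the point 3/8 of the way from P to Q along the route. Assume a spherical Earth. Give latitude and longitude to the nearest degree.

≈ 63°N, 0°E

Write both endpoints as unit vectors p₁, p₂ with components (cos φ cos λ, cos φ sin λ, sin φ).
The central angle between the endpoints is δ = arccos(p₁·p₂) ≈ 0.457 rad (26.2°).
Interpolate at f = 3/8 with slerp weights a = sin((1−f)δ)/sin δ ≈ 0.639, b = sin(fδ)/sin δ ≈ 0.386.
p = a·p₁ + b·p₂ ≈ (0.448, 0.000, 0.894); φ = arcsin(p_z) ≈ 63.40°, λ = atan2(p_y, p_x) ≈ 0.01°.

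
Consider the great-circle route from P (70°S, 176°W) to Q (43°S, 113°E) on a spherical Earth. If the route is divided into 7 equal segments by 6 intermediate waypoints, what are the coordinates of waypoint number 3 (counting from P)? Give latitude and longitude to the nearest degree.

≈ (63°S, 139°E)

The haversine formula gives a central angle δ ≈ 0.764 rad (43.8°) between the endpoints.
Interpolate at f = 3/7 with slerp weights a = sin((1−f)δ)/sin δ ≈ 0.611, b = sin(fδ)/sin δ ≈ 0.465.
p = a·p₁ + b·p₂ ≈ (-0.341, 0.298, -0.891); φ = arcsin(p_z) ≈ -63.04°, λ = atan2(p_y, p_x) ≈ 138.85°.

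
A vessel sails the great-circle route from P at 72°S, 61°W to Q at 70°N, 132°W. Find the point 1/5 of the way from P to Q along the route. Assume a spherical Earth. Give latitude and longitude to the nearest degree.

Convert each endpoint to a unit vector on the sphere (x = cos φ cos λ, y = cos φ sin λ, z = sin φ).
The central angle between the endpoints is δ = arccos(p₁·p₂) ≈ 2.605 rad (149.2°).
Interpolate at f = 1/5 with slerp weights a = sin((1−f)δ)/sin δ ≈ 1.703, b = sin(fδ)/sin δ ≈ 0.973.
p = a·p₁ + b·p₂ ≈ (0.033, -0.708, -0.706); φ = arcsin(p_z) ≈ -44.89°, λ = atan2(p_y, p_x) ≈ -87.37°.

≈ 45°S, 87°W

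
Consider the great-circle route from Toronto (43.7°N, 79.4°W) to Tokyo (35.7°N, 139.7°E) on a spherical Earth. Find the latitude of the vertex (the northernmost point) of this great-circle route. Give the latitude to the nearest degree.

≈ 68°N

The great circle lies in the plane with unit normal n̂ = (p₁ × p₂)/|p₁ × p₂|.
Here n̂_z ≈ -0.371; the vertex latitude is φ_max = arccos|n̂_z| ≈ 68.2°.
Check via Clairaut: cos φ_max = |cos φ₁| · sin C = cos(43.7°)·sin(30.9°) ≈ 0.371, again giving ≈ 68.2°.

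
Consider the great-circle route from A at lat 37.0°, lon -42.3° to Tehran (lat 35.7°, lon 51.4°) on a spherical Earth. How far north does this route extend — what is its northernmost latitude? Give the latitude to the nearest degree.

The great circle lies in the plane with unit normal n̂ = (p₁ × p₂)/|p₁ × p₂|.
Here n̂_z ≈ +0.681; the vertex latitude is φ_max = arccos|n̂_z| ≈ 47.1°.
Check via Clairaut: cos φ_max = |cos φ₁| · sin C = cos(37.0°)·sin(58.5°) ≈ 0.681, again giving ≈ 47.1°.

≈ 47°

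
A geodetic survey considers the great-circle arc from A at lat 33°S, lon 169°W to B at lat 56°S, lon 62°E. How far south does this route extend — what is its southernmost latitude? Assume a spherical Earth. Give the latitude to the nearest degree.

≈ 68°S

The great circle lies in the plane with unit normal n̂ = (p₁ × p₂)/|p₁ × p₂|.
Here n̂_z ≈ -0.369; the vertex latitude is φ_max = arccos|n̂_z| ≈ 68.3°.
Check via Clairaut: cos φ_max = |cos φ₁| · sin C = cos(33.0°)·sin(153.9°) ≈ 0.369, again giving ≈ 68.3°.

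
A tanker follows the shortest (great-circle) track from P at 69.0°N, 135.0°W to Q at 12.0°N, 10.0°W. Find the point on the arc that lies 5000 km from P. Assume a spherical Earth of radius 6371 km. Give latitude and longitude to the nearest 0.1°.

≈ 54.3°N, 31.0°W

Write both endpoints as unit vectors p₁, p₂ with components (cos φ cos λ, cos φ sin λ, sin φ).
The central angle between the endpoints is δ = arccos(p₁·p₂) ≈ 1.578 rad (90.4°). The total great-circle distance is δ·R ≈ 1.578 × 6371 ≈ 10052 km, so the target fraction is f = 5000/10052 ≈ 0.497.
Interpolate at f ≈ 0.497 with slerp weights a = sin((1−f)δ)/sin δ ≈ 0.712, b = sin(fδ)/sin δ ≈ 0.707.
p = a·p₁ + b·p₂ ≈ (0.500, -0.301, 0.812); φ = arcsin(p_z) ≈ 54.30°, λ = atan2(p_y, p_x) ≈ -31.00°.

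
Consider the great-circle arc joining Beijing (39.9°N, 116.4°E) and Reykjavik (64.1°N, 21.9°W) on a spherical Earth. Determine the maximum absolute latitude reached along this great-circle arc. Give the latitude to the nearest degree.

≈ 76°N

The great circle lies in the plane with unit normal n̂ = (p₁ × p₂)/|p₁ × p₂|.
Here n̂_z ≈ -0.236; the vertex latitude is φ_max = arccos|n̂_z| ≈ 76.4°.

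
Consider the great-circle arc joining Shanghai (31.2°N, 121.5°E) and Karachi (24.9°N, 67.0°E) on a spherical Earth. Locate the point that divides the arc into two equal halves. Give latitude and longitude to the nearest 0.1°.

≈ (30.9°N, 93.4°E)

Convert each endpoint to a unit vector on the sphere (x = cos φ cos λ, y = cos φ sin λ, z = sin φ).
The central angle between the endpoints is δ = arccos(p₁·p₂) ≈ 0.838 rad (48.0°).
Interpolate at f = 1/2 with slerp weights a = sin((1−f)δ)/sin δ ≈ 0.547, b = sin(fδ)/sin δ ≈ 0.547.
p = a·p₁ + b·p₂ ≈ (-0.051, 0.856, 0.514); φ = arcsin(p_z) ≈ 30.93°, λ = atan2(p_y, p_x) ≈ 93.38°.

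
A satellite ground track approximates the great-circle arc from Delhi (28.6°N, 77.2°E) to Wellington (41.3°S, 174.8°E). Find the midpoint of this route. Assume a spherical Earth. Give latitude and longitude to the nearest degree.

Write both endpoints as unit vectors p₁, p₂ with components (cos φ cos λ, cos φ sin λ, sin φ).
The central angle between the endpoints is δ = arccos(p₁·p₂) ≈ 1.986 rad (113.8°).
Interpolate at f = 1/2 with slerp weights a = sin((1−f)δ)/sin δ ≈ 0.915, b = sin(fδ)/sin δ ≈ 0.915.
p = a·p₁ + b·p₂ ≈ (-0.507, 0.846, -0.166); φ = arcsin(p_z) ≈ -9.55°, λ = atan2(p_y, p_x) ≈ 120.92°.

≈ (10°S, 121°E)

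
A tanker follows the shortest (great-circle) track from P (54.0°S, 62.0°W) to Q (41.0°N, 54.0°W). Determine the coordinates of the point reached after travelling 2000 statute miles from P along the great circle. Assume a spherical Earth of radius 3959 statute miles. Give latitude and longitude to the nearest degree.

Convert each endpoint to a unit vector on the sphere (x = cos φ cos λ, y = cos φ sin λ, z = sin φ).
The central angle between the endpoints is δ = arccos(p₁·p₂) ≈ 1.662 rad (95.2°). The total great-circle distance is δ·R ≈ 1.662 × 3959 ≈ 6581 mi, so the target fraction is f = 2000/6581 ≈ 0.304.
Interpolate at f ≈ 0.304 with slerp weights a = sin((1−f)δ)/sin δ ≈ 0.920, b = sin(fδ)/sin δ ≈ 0.486.
p = a·p₁ + b·p₂ ≈ (0.469, -0.774, -0.425); φ = arcsin(p_z) ≈ -25.16°, λ = atan2(p_y, p_x) ≈ -58.77°.

≈ (25°S, 59°W)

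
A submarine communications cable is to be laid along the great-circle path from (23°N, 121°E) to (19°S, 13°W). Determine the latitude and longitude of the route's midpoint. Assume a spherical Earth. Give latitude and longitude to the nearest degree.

≈ (5°N, 52°E)

Write both endpoints as unit vectors p₁, p₂ with components (cos φ cos λ, cos φ sin λ, sin φ).
The central angle between the endpoints is δ = arccos(p₁·p₂) ≈ 2.392 rad (137.0°).
Interpolate at f = 1/2 with slerp weights a = sin((1−f)δ)/sin δ ≈ 1.365, b = sin(fδ)/sin δ ≈ 1.365.
p = a·p₁ + b·p₂ ≈ (0.611, 0.787, 0.089); φ = arcsin(p_z) ≈ 5.10°, λ = atan2(p_y, p_x) ≈ 52.19°.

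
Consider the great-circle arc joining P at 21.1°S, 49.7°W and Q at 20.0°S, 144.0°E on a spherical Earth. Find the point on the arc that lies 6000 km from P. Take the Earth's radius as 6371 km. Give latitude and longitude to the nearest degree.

≈ 68°S, 94°W

The haversine formula gives a central angle δ ≈ 2.387 rad (136.8°) between the endpoints. The total great-circle distance is δ·R ≈ 2.387 × 6371 ≈ 15208 km, so the target fraction is f = 6000/15208 ≈ 0.395.
Interpolate at f ≈ 0.395 with slerp weights a = sin((1−f)δ)/sin δ ≈ 1.449, b = sin(fδ)/sin δ ≈ 1.181.
p = a·p₁ + b·p₂ ≈ (-0.023, -0.379, -0.925); φ = arcsin(p_z) ≈ -67.71°, λ = atan2(p_y, p_x) ≈ -93.54°.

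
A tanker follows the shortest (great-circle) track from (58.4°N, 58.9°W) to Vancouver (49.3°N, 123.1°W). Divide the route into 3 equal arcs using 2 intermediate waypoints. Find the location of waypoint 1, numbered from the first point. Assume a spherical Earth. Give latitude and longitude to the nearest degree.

From cos δ = sin φ₁ sin φ₂ + cos φ₁ cos φ₂ cos Δλ, the central angle is δ ≈ 0.653 rad (37.4°).
Interpolate at f = 1/3 with slerp weights a = sin((1−f)δ)/sin δ ≈ 0.694, b = sin(fδ)/sin δ ≈ 0.355.
p = a·p₁ + b·p₂ ≈ (0.061, -0.506, 0.861); φ = arcsin(p_z) ≈ 59.39°, λ = atan2(p_y, p_x) ≈ -83.09°.

≈ (59°N, 83°W)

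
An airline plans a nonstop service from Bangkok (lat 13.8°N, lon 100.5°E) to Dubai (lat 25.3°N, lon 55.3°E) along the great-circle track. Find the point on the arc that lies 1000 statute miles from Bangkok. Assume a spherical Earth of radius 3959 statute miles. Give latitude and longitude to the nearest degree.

Convert each endpoint to a unit vector on the sphere (x = cos φ cos λ, y = cos φ sin λ, z = sin φ).
The central angle between the endpoints is δ = arccos(p₁·p₂) ≈ 0.766 rad (43.9°). The total great-circle distance is δ·R ≈ 0.766 × 3959 ≈ 3033 mi, so the target fraction is f = 1000/3033 ≈ 0.330.
Interpolate at f ≈ 0.330 with slerp weights a = sin((1−f)δ)/sin δ ≈ 0.709, b = sin(fδ)/sin δ ≈ 0.360.
p = a·p₁ + b·p₂ ≈ (0.060, 0.944, 0.323); φ = arcsin(p_z) ≈ 18.85°, λ = atan2(p_y, p_x) ≈ 86.36°.

≈ lat 19°N, lon 86°E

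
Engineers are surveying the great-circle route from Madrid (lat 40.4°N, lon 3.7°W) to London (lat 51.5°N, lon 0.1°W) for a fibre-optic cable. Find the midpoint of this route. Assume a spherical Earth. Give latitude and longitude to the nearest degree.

Write both endpoints as unit vectors p₁, p₂ with components (cos φ cos λ, cos φ sin λ, sin φ).
The central angle between the endpoints is δ = arccos(p₁·p₂) ≈ 0.199 rad (11.4°).
Interpolate at f = 1/2 with slerp weights a = sin((1−f)δ)/sin δ ≈ 0.502, b = sin(fδ)/sin δ ≈ 0.502.
p = a·p₁ + b·p₂ ≈ (0.695, -0.025, 0.719); φ = arcsin(p_z) ≈ 45.96°, λ = atan2(p_y, p_x) ≈ -2.08°.

≈ lat 46°N, lon 2°W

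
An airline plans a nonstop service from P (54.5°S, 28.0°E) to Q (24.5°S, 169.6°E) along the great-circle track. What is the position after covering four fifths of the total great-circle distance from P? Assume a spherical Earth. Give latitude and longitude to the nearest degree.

≈ (42°S, 161°E)

Convert each endpoint to a unit vector on the sphere (x = cos φ cos λ, y = cos φ sin λ, z = sin φ).
The central angle between the endpoints is δ = arccos(p₁·p₂) ≈ 1.647 rad (94.4°).
Interpolate at f = 4/5 with slerp weights a = sin((1−f)δ)/sin δ ≈ 0.324, b = sin(fδ)/sin δ ≈ 0.971.
p = a·p₁ + b·p₂ ≈ (-0.703, 0.248, -0.667); φ = arcsin(p_z) ≈ -41.83°, λ = atan2(p_y, p_x) ≈ 160.56°.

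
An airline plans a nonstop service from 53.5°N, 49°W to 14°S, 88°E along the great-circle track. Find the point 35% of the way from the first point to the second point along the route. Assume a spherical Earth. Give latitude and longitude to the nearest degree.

The haversine formula gives a central angle δ ≈ 2.235 rad (128.1°) between the endpoints.
Interpolate at f = 0.35 with slerp weights a = sin((1−f)δ)/sin δ ≈ 1.261, b = sin(fδ)/sin δ ≈ 0.895.
p = a·p₁ + b·p₂ ≈ (0.523, 0.302, 0.797); φ = arcsin(p_z) ≈ 52.88°, λ = atan2(p_y, p_x) ≈ 30.03°.

≈ 53°N, 30°E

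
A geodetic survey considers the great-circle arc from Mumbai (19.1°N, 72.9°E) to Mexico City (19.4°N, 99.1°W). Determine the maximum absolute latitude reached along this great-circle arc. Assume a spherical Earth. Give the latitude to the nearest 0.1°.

The great circle lies in the plane with unit normal n̂ = (p₁ × p₂)/|p₁ × p₂|.
Here n̂_z ≈ -0.196; the vertex latitude is φ_max = arccos|n̂_z| ≈ 78.7°.

≈ 78.7°N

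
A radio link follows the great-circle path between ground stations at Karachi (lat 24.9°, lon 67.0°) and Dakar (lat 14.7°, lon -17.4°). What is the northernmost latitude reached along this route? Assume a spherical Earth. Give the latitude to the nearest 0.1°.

The great circle lies in the plane with unit normal n̂ = (p₁ × p₂)/|p₁ × p₂|.
Here n̂_z ≈ -0.890; the vertex latitude is φ_max = arccos|n̂_z| ≈ 27.2°.

≈ 27.2°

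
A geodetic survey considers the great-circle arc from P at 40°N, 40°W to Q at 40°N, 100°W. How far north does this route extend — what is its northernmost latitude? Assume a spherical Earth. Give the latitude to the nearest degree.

The great circle lies in the plane with unit normal n̂ = (p₁ × p₂)/|p₁ × p₂|.
Here n̂_z ≈ -0.718; the vertex latitude is φ_max = arccos|n̂_z| ≈ 44.1°.
Check via Clairaut: cos φ_max = |cos φ₁| · sin C = cos(40.0°)·sin(69.6°) ≈ 0.718, again giving ≈ 44.1°.

≈ 44°N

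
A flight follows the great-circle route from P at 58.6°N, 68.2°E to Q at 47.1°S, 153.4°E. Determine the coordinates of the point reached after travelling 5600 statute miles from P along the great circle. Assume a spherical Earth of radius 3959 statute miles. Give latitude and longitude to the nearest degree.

Convert each endpoint to a unit vector on the sphere (x = cos φ cos λ, y = cos φ sin λ, z = sin φ).
The central angle between the endpoints is δ = arccos(p₁·p₂) ≈ 2.209 rad (126.6°). The total great-circle distance is δ·R ≈ 2.209 × 3959 ≈ 8745 mi, so the target fraction is f = 5600/8745 ≈ 0.640.
Interpolate at f ≈ 0.640 with slerp weights a = sin((1−f)δ)/sin δ ≈ 0.888, b = sin(fδ)/sin δ ≈ 1.230.
p = a·p₁ + b·p₂ ≈ (-0.577, 0.804, -0.143); φ = arcsin(p_z) ≈ -8.21°, λ = atan2(p_y, p_x) ≈ 125.64°.

≈ 8°S, 126°E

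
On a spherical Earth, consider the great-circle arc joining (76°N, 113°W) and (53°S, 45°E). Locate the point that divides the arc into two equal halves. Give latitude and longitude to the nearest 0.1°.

≈ (23.9°N, 31.5°E)

Write both endpoints as unit vectors p₁, p₂ with components (cos φ cos λ, cos φ sin λ, sin φ).
The central angle between the endpoints is δ = arccos(p₁·p₂) ≈ 2.714 rad (155.5°).
Interpolate at f = 1/2 with slerp weights a = sin((1−f)δ)/sin δ ≈ 2.356, b = sin(fδ)/sin δ ≈ 2.356.
p = a·p₁ + b·p₂ ≈ (0.780, 0.478, 0.404); φ = arcsin(p_z) ≈ 23.85°, λ = atan2(p_y, p_x) ≈ 31.50°.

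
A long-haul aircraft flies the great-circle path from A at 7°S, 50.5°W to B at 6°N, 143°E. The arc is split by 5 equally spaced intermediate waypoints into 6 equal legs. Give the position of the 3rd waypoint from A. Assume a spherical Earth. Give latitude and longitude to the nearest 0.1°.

From cos δ = sin φ₁ sin φ₂ + cos φ₁ cos φ₂ cos Δλ, the central angle is δ ≈ 2.907 rad (166.6°).
Interpolate at f = 3/6 with slerp weights a = sin((1−f)δ)/sin δ ≈ 4.270, b = sin(fδ)/sin δ ≈ 4.270.
p = a·p₁ + b·p₂ ≈ (-0.696, -0.715, -0.074); φ = arcsin(p_z) ≈ -4.25°, λ = atan2(p_y, p_x) ≈ -134.23°.

≈ 4.2°S, 134.2°W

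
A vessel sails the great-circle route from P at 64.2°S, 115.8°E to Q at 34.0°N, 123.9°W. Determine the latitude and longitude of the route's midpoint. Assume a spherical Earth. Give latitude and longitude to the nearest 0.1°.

Write both endpoints as unit vectors p₁, p₂ with components (cos φ cos λ, cos φ sin λ, sin φ).
The central angle between the endpoints is δ = arccos(p₁·p₂) ≈ 2.326 rad (133.3°).
Interpolate at f = 1/2 with slerp weights a = sin((1−f)δ)/sin δ ≈ 1.261, b = sin(fδ)/sin δ ≈ 1.261.
p = a·p₁ + b·p₂ ≈ (-0.822, -0.374, -0.430); φ = arcsin(p_z) ≈ -25.48°, λ = atan2(p_y, p_x) ≈ -155.56°.

≈ 25.5°S, 155.6°W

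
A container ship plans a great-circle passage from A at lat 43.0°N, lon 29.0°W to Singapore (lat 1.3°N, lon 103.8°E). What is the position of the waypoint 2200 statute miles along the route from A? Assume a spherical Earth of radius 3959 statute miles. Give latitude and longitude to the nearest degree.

≈ lat 52°N, lon 17°E

Convert each endpoint to a unit vector on the sphere (x = cos φ cos λ, y = cos φ sin λ, z = sin φ).
The central angle between the endpoints is δ = arccos(p₁·p₂) ≈ 2.073 rad (118.8°). The total great-circle distance is δ·R ≈ 2.073 × 3959 ≈ 8207 mi, so the target fraction is f = 2200/8207 ≈ 0.268.
Interpolate at f ≈ 0.268 with slerp weights a = sin((1−f)δ)/sin δ ≈ 1.139, b = sin(fδ)/sin δ ≈ 0.602.
p = a·p₁ + b·p₂ ≈ (0.585, 0.180, 0.791); φ = arcsin(p_z) ≈ 52.24°, λ = atan2(p_y, p_x) ≈ 17.13°.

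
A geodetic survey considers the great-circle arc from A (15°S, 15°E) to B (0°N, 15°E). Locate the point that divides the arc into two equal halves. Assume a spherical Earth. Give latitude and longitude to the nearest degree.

≈ (8°S, 15°E)

Write both endpoints as unit vectors p₁, p₂ with components (cos φ cos λ, cos φ sin λ, sin φ).
The central angle between the endpoints is δ = arccos(p₁·p₂) ≈ 0.262 rad (15.0°).
Interpolate at f = 1/2 with slerp weights a = sin((1−f)δ)/sin δ ≈ 0.504, b = sin(fδ)/sin δ ≈ 0.504.
p = a·p₁ + b·p₂ ≈ (0.958, 0.257, -0.131); φ = arcsin(p_z) ≈ -7.50°, λ = atan2(p_y, p_x) ≈ 15.00°.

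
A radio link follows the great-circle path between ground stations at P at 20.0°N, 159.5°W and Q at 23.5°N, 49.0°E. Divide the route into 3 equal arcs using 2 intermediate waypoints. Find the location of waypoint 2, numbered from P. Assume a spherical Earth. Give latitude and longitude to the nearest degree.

Write both endpoints as unit vectors p₁, p₂ with components (cos φ cos λ, cos φ sin λ, sin φ).
The central angle between the endpoints is δ = arccos(p₁·p₂) ≈ 2.241 rad (128.4°).
Interpolate at f = 2/3 with slerp weights a = sin((1−f)δ)/sin δ ≈ 0.867, b = sin(fδ)/sin δ ≈ 1.272.
p = a·p₁ + b·p₂ ≈ (0.002, 0.595, 0.804); φ = arcsin(p_z) ≈ 53.48°, λ = atan2(p_y, p_x) ≈ 89.77°.

≈ 53°N, 90°E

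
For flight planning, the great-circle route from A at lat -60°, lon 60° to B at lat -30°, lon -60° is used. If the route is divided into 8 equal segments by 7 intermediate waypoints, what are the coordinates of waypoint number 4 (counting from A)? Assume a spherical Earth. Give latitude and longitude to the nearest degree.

From cos δ = sin φ₁ sin φ₂ + cos φ₁ cos φ₂ cos Δλ, the central angle is δ ≈ 1.353 rad (77.5°).
Interpolate at f = 4/8 with slerp weights a = sin((1−f)δ)/sin δ ≈ 0.641, b = sin(fδ)/sin δ ≈ 0.641.
p = a·p₁ + b·p₂ ≈ (0.438, -0.203, -0.876); φ = arcsin(p_z) ≈ -61.14°, λ = atan2(p_y, p_x) ≈ -24.90°.

≈ lat -61°, lon -25°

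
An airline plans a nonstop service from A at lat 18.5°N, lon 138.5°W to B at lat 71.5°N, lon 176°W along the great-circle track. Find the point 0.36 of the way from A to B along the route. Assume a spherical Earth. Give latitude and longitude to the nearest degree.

≈ lat 38°N, lon 144°W

The haversine formula gives a central angle δ ≈ 1.001 rad (57.3°) between the endpoints.
Interpolate at f = 0.36 with slerp weights a = sin((1−f)δ)/sin δ ≈ 0.710, b = sin(fδ)/sin δ ≈ 0.419.
p = a·p₁ + b·p₂ ≈ (-0.637, -0.455, 0.622); φ = arcsin(p_z) ≈ 38.49°, λ = atan2(p_y, p_x) ≈ -144.43°.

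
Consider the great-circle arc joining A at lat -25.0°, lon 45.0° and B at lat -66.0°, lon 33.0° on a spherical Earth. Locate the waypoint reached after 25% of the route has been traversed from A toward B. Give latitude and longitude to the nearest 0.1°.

Write both endpoints as unit vectors p₁, p₂ with components (cos φ cos λ, cos φ sin λ, sin φ).
The central angle between the endpoints is δ = arccos(p₁·p₂) ≈ 0.728 rad (41.7°).
Interpolate at f = 0.25 with slerp weights a = sin((1−f)δ)/sin δ ≈ 0.780, b = sin(fδ)/sin δ ≈ 0.272.
p = a·p₁ + b·p₂ ≈ (0.593, 0.560, -0.578); φ = arcsin(p_z) ≈ -35.33°, λ = atan2(p_y, p_x) ≈ 43.38°.

≈ lat -35.3°, lon 43.4°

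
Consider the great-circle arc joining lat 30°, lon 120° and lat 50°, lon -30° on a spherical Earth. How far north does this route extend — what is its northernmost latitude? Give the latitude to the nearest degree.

The great circle lies in the plane with unit normal n̂ = (p₁ × p₂)/|p₁ × p₂|.
Here n̂_z ≈ -0.280; the vertex latitude is φ_max = arccos|n̂_z| ≈ 73.8°.
Check via Clairaut: cos φ_max = |cos φ₁| · sin C = cos(30.0°)·sin(18.8°) ≈ 0.280, again giving ≈ 73.8°.

≈ 74°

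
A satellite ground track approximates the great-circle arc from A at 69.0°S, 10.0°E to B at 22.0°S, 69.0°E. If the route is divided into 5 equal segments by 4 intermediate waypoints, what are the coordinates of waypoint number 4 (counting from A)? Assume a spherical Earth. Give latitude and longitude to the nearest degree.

Write both endpoints as unit vectors p₁, p₂ with components (cos φ cos λ, cos φ sin λ, sin φ).
The central angle between the endpoints is δ = arccos(p₁·p₂) ≈ 1.023 rad (58.6°).
Interpolate at f = 4/5 with slerp weights a = sin((1−f)δ)/sin δ ≈ 0.238, b = sin(fδ)/sin δ ≈ 0.855.
p = a·p₁ + b·p₂ ≈ (0.368, 0.755, -0.543); φ = arcsin(p_z) ≈ -32.86°, λ = atan2(p_y, p_x) ≈ 64.01°.

≈ 33°S, 64°E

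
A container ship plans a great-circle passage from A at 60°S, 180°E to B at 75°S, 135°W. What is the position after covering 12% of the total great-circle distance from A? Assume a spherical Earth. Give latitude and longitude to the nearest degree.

≈ 62°S, 177°W

From cos δ = sin φ₁ sin φ₂ + cos φ₁ cos φ₂ cos Δλ, the central angle is δ ≈ 0.382 rad (21.9°).
Interpolate at f = 0.12 with slerp weights a = sin((1−f)δ)/sin δ ≈ 0.885, b = sin(fδ)/sin δ ≈ 0.123.
p = a·p₁ + b·p₂ ≈ (-0.465, -0.022, -0.885); φ = arcsin(p_z) ≈ -62.26°, λ = atan2(p_y, p_x) ≈ -177.23°.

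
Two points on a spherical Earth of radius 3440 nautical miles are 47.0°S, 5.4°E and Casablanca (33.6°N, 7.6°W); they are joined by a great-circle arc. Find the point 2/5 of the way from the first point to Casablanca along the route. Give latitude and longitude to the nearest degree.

≈ 15°S, 1°W

Write both endpoints as unit vectors p₁, p₂ with components (cos φ cos λ, cos φ sin λ, sin φ).
The central angle between the endpoints is δ = arccos(p₁·p₂) ≈ 1.421 rad (81.4°).
Interpolate at f = 2/5 with slerp weights a = sin((1−f)δ)/sin δ ≈ 0.762, b = sin(fδ)/sin δ ≈ 0.545.
p = a·p₁ + b·p₂ ≈ (0.967, -0.011, -0.256); φ = arcsin(p_z) ≈ -14.82°, λ = atan2(p_y, p_x) ≈ -0.66°.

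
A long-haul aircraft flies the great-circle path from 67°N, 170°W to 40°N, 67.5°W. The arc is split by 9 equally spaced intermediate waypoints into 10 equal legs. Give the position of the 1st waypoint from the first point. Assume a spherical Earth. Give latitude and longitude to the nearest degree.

≈ 69°N, 155°W

The haversine formula gives a central angle δ ≈ 1.016 rad (58.2°) between the endpoints.
Interpolate at f = 1/10 with slerp weights a = sin((1−f)δ)/sin δ ≈ 0.932, b = sin(fδ)/sin δ ≈ 0.119.
p = a·p₁ + b·p₂ ≈ (-0.324, -0.148, 0.935); φ = arcsin(p_z) ≈ 69.16°, λ = atan2(p_y, p_x) ≈ -155.47°.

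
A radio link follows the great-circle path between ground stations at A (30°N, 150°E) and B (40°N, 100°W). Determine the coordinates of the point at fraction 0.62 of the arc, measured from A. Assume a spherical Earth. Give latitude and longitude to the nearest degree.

≈ (51°N, 144°W)

The haversine formula gives a central angle δ ≈ 1.476 rad (84.6°) between the endpoints.
Interpolate at f = 0.62 with slerp weights a = sin((1−f)δ)/sin δ ≈ 0.534, b = sin(fδ)/sin δ ≈ 0.796.
p = a·p₁ + b·p₂ ≈ (-0.507, -0.369, 0.779); φ = arcsin(p_z) ≈ 51.17°, λ = atan2(p_y, p_x) ≈ -143.91°.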